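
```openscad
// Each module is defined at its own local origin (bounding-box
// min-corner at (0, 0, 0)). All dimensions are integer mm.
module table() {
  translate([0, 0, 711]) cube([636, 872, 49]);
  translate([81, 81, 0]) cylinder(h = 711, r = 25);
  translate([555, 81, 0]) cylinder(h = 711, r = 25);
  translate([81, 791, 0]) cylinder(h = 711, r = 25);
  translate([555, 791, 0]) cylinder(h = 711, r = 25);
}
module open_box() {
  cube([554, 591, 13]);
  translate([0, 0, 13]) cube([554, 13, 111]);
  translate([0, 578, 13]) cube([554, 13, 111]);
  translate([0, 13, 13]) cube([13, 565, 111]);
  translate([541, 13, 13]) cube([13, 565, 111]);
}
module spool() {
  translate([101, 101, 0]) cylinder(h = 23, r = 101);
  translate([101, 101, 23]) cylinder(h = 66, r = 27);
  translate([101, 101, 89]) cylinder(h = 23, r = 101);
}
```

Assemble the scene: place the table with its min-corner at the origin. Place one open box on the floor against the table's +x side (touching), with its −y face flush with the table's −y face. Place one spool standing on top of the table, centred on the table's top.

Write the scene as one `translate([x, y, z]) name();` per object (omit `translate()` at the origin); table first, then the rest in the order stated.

table();
translate([636, 0, 0]) open_box();
translate([217, 335, 760]) spool();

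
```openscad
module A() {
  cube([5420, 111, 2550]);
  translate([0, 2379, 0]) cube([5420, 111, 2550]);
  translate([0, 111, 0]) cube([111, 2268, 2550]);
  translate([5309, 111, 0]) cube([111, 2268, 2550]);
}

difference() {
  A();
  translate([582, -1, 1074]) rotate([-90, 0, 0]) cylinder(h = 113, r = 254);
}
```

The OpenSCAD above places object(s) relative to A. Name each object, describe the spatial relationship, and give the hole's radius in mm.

The subtracted cylinder has r = 254 mm.

A is a house frame. The house frame has a circular hole through its front wall. The hole's radius is 254 mm.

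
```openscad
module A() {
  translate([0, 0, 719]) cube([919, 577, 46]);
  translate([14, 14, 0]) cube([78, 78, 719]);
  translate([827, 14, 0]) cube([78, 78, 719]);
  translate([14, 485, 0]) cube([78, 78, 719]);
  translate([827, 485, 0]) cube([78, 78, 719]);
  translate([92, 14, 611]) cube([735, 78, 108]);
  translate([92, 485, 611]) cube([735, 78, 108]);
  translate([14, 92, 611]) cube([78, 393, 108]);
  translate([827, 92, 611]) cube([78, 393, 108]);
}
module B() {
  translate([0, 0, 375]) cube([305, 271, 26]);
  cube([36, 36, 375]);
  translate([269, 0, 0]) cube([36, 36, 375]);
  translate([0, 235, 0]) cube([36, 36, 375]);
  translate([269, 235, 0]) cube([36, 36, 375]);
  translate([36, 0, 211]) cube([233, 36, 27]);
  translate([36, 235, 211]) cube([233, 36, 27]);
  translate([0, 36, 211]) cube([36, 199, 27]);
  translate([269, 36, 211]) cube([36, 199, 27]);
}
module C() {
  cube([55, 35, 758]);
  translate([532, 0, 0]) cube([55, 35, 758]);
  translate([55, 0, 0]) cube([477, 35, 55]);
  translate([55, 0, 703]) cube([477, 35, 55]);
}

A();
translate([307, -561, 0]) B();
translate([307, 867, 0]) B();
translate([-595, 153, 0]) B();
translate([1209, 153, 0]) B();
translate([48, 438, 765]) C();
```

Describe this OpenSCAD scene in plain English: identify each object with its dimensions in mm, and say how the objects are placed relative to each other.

A is a table: top 919 mm (x) × 577 mm (y), 46 mm thick, upper face at z = 765 mm, on four 78×78 mm square legs, each inset 14 mm from the nearest pair of top edges, running from z = 0 to the bottom of the top. Four apron rails, 78 mm thick and 108 mm tall, run between adjacent legs with their top edges flush with the underside of the top and their outer faces flush with the legs' outer faces.

B is a four-legged stool. The seat is a 305×271×26 mm slab whose top surface is at z = 401 mm; four square legs, each 36×36 mm in cross-section, run from the floor (z = 0) to the underside of the seat, each flush with a corner of the seat. Four stretchers, 36 mm wide and 27 mm tall, connect adjacent legs with their undersides at z = 211 mm, each running between the inner faces of the legs it joins and aligned with the legs' outer faces on the other axis.

C is a rectangular picture frame lying in the x–z plane (depth along y). The opening is 477 mm wide (x) by 648 mm tall (z), surrounded by a border 55 mm wide on all four sides. The frame is 35 mm deep and is made of two full-height vertical stiles with two horizontal rails fitted between them.

Four stools sit around the table at the −y, +y, −x, +x sides. The picture frame is on top of the table.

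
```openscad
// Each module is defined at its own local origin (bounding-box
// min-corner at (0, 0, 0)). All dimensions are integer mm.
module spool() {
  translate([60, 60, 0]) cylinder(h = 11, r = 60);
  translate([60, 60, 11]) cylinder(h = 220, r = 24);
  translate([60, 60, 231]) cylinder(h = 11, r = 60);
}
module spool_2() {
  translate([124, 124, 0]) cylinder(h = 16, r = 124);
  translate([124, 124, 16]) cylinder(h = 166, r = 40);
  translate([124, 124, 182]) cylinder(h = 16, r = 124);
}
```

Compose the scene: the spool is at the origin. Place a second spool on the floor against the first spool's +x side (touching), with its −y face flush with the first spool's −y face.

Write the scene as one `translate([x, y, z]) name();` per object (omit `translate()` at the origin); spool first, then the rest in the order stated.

spool();
translate([120, 0, 0]) spool_2();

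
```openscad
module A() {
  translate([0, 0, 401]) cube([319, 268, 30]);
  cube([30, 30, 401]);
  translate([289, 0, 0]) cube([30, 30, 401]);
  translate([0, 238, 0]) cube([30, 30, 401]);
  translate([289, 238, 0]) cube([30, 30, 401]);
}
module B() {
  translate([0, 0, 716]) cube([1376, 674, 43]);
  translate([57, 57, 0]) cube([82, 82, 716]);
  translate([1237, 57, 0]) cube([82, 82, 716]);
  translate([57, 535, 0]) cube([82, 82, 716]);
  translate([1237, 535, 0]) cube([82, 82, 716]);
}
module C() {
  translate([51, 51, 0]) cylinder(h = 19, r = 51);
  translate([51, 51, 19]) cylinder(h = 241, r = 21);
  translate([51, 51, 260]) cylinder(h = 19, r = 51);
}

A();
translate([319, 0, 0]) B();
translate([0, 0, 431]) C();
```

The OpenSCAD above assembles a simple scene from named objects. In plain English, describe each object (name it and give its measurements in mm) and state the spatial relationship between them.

A is a simple wooden stool: a rectangular seat 319 mm (x) by 268 mm (y), 30 mm thick, top face at z = 431 mm, on four square legs, each 30×30 mm in cross-section. The legs rest on z = 0, each flush with a corner of the seat.

B is a rectangular dining table. The top is 1376×674×43 mm with its upper surface at z = 759 mm. It stands on four 82×82 mm square legs, each inset 57 mm from the nearest pair of top edges, running from the floor to the underside of the top.

C is a spool: two coaxial disc flanges of radius 51 mm and thickness 19 mm, joined by a core cylinder of radius 21 mm and height 241 mm. The lower flange rests on z = 0 and the three cylinders share a vertical axis.

The table is against the stool's +x side, with their −y faces flush. The spool is on top of the stool.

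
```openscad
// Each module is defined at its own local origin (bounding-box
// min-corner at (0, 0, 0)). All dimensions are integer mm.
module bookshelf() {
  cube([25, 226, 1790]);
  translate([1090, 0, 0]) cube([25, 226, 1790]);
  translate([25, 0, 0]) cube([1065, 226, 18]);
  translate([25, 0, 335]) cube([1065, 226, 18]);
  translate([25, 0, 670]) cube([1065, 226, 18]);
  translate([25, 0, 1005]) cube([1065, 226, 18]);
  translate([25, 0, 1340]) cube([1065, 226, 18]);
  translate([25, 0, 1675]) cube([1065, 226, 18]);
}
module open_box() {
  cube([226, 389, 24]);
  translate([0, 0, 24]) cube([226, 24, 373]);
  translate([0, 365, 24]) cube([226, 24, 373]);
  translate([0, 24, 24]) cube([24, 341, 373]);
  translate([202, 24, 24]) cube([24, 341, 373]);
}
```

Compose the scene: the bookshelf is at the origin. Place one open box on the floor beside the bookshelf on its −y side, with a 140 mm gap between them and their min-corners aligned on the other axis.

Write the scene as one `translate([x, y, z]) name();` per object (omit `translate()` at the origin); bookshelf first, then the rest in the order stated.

bookshelf();
translate([0, -529, 0]) open_box();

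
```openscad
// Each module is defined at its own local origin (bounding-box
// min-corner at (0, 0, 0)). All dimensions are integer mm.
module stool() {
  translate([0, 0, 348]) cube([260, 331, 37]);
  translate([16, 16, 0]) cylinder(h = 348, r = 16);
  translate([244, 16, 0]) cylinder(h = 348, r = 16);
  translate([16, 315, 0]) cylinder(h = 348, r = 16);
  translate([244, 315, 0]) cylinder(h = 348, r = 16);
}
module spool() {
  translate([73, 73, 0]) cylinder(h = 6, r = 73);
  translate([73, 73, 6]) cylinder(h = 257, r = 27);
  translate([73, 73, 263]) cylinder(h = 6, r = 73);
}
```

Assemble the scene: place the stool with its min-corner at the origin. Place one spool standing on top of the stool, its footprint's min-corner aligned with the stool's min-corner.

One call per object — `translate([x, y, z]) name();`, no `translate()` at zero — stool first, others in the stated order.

stool();
translate([0, 0, 385]) spool();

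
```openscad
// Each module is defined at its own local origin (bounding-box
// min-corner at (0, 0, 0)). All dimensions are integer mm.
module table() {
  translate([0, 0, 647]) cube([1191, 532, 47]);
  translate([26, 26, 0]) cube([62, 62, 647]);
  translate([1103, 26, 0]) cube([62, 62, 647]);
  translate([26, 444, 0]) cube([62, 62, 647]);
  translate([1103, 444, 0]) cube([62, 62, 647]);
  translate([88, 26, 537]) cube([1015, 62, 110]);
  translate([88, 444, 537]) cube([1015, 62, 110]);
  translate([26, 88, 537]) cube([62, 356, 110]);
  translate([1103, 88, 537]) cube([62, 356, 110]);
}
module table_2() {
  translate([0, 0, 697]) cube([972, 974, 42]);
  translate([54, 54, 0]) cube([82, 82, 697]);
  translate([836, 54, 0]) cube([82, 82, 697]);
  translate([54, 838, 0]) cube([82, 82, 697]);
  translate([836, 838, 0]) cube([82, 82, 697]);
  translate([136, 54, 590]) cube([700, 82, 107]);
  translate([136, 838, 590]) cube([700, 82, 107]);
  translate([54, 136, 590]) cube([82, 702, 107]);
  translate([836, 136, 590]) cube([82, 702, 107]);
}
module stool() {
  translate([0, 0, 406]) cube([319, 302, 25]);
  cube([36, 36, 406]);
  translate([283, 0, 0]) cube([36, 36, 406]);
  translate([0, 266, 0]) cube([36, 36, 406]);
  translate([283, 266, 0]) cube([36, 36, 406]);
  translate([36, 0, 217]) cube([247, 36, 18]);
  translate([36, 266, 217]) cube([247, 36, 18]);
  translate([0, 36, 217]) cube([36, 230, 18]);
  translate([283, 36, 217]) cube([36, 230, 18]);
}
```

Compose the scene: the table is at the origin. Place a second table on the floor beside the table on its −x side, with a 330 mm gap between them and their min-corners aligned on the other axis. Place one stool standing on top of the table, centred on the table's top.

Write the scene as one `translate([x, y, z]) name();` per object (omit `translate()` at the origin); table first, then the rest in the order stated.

table();
translate([-1302, 0, 0]) table_2();
translate([436, 115, 694]) stool();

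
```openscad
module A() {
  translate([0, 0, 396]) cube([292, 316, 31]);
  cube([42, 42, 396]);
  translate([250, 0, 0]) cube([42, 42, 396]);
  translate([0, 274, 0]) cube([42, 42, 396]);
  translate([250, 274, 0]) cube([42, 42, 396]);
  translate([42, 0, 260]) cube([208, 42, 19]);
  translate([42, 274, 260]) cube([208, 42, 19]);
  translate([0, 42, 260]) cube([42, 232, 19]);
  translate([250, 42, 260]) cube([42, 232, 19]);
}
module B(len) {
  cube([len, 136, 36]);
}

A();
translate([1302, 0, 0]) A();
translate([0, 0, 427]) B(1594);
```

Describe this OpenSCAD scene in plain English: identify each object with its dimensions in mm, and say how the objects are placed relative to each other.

A is a four-legged stool. The seat is 292×316 mm, 31 mm thick, top at z = 427 mm. It stands on four square legs, each 42×42 mm in cross-section, from z = 0 to the seat underside, each flush with a corner of the seat. Four stretchers, 42 mm wide and 19 mm tall, connect adjacent legs with their undersides at z = 260 mm, each running between the inner faces of the legs it joins and aligned with the legs' outer faces on the other axis.

B is a rectangular beam 1594 mm long (x), 136 mm deep (y), 36 mm thick (z).

The beam spans the tops of two stools placed 1010 mm apart, resting at z = 427 mm.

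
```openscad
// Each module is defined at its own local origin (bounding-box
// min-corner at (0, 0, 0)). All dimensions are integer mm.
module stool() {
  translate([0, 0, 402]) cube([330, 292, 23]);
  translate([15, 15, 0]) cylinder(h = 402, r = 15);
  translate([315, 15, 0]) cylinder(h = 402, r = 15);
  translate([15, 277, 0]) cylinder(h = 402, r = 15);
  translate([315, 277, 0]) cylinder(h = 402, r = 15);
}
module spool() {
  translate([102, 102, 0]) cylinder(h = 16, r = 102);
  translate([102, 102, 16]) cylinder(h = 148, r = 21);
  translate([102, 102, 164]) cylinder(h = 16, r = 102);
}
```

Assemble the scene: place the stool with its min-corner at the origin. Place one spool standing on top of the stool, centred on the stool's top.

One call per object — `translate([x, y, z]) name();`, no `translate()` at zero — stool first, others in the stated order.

stool();
translate([63, 44, 425]) spool();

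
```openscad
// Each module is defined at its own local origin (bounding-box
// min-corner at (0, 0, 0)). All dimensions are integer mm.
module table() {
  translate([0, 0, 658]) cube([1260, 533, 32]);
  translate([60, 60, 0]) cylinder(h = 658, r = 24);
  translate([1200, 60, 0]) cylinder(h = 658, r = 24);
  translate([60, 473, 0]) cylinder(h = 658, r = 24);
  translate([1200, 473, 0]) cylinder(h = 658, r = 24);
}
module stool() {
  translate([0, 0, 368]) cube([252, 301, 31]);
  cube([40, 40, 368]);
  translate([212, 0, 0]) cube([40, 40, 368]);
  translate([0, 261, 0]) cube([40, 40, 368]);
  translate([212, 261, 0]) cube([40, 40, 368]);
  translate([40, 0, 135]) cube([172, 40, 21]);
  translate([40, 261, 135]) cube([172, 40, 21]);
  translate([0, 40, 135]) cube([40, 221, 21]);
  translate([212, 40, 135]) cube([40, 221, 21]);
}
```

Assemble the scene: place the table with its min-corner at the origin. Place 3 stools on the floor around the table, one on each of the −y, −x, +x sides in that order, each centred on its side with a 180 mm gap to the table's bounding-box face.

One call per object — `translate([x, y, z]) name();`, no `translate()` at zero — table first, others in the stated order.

table();
translate([504, -481, 0]) stool();
translate([-432, 116, 0]) stool();
translate([1440, 116, 0]) stool();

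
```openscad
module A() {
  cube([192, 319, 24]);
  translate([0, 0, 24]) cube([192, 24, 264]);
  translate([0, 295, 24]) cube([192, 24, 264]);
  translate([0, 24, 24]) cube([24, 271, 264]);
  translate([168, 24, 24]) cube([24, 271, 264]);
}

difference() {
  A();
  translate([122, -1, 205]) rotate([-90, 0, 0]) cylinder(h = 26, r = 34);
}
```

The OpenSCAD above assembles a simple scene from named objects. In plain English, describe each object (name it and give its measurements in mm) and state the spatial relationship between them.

A is an open-topped rectangular box: outside dimensions 192×319×288 mm, with a uniform wall and base thickness of 24 mm. The base is a full 192×319 slab on the floor; four walls sit on top of the base. The front and back walls (the −y and +y sides) span the full width; the two side walls fit between them.

The open box has a circular hole of radius 34 mm through its front wall, centred at (x = 122, z = 205).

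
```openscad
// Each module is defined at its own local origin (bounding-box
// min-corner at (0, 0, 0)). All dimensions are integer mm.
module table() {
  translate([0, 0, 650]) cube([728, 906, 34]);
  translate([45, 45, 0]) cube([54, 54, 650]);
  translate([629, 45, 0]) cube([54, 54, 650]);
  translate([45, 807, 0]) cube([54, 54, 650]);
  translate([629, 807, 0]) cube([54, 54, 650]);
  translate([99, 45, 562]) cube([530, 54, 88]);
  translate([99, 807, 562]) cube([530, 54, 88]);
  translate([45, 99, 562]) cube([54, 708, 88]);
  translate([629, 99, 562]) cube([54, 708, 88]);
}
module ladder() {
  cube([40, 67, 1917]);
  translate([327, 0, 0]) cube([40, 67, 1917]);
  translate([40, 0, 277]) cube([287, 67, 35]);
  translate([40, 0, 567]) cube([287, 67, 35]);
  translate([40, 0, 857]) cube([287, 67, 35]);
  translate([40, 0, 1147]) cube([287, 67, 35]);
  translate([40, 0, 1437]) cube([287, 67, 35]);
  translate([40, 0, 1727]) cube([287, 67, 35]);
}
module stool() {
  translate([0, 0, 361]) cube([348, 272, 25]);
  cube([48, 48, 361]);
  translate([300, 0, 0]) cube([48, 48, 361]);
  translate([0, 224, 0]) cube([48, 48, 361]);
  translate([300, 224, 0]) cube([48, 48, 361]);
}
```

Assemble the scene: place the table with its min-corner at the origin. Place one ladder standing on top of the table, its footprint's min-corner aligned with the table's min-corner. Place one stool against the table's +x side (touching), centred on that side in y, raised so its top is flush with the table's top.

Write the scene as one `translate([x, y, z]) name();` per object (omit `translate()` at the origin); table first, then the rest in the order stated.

table();
translate([0, 0, 684]) ladder();
translate([728, 317, 298]) stool();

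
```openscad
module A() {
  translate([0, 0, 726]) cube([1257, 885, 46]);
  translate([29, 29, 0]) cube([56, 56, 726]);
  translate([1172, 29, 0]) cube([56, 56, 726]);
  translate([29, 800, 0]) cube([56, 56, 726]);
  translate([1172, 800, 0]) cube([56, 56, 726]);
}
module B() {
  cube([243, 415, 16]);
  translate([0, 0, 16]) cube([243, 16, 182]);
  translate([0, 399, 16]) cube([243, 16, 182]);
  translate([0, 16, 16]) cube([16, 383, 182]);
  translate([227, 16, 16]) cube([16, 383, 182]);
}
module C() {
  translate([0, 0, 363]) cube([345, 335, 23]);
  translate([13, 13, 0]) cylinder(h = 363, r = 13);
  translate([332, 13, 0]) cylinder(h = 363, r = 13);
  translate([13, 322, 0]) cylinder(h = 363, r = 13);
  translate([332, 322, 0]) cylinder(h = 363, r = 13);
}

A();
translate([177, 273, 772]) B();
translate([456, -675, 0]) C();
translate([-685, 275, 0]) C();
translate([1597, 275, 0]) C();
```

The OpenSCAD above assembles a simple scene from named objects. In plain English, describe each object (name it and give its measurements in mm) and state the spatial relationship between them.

A is a table with a 1257×885 mm rectangular top, 46 mm thick, top surface at z = 772 mm, supported by four 56×56 mm square legs, each inset 29 mm from the nearest pair of top edges, running from the floor.

B is an open-topped rectangular box: outside dimensions 243×415×198 mm, with a uniform wall and base thickness of 16 mm. The base is a full 243×415 slab on the floor; four walls sit on top of the base. The front and back walls (the −y and +y sides) span the full width; the two side walls fit between them.

C is a four-legged stool. The seat is a 345×335×23 mm slab whose top surface is at z = 386 mm; four round legs, each 26 mm in diameter, run from the floor (z = 0) to the underside of the seat, each leg's axis is inset half a diameter from the nearest pair of seat edges (so the leg's bounding box is flush with the corner).

The open box is on top of the table. Three stools sit around the table at the −y, −x, +x sides.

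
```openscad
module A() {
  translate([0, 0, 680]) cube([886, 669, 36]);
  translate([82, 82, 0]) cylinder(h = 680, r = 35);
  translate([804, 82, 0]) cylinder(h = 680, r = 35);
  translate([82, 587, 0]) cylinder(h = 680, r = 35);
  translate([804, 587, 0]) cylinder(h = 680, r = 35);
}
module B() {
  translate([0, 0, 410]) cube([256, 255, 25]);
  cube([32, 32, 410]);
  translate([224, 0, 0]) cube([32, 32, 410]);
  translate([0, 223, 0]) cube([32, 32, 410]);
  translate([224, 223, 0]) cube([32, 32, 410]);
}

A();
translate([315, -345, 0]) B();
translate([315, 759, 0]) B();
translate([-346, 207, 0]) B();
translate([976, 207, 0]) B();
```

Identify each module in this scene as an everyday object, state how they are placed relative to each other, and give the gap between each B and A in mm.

Each stool's nearest face is 90 mm from the table's bounding box.

A is a table. B is a stool. Four stools sit around the table at the −y, +y, −x, +x sides. The gap between each stool and the table is 90 mm.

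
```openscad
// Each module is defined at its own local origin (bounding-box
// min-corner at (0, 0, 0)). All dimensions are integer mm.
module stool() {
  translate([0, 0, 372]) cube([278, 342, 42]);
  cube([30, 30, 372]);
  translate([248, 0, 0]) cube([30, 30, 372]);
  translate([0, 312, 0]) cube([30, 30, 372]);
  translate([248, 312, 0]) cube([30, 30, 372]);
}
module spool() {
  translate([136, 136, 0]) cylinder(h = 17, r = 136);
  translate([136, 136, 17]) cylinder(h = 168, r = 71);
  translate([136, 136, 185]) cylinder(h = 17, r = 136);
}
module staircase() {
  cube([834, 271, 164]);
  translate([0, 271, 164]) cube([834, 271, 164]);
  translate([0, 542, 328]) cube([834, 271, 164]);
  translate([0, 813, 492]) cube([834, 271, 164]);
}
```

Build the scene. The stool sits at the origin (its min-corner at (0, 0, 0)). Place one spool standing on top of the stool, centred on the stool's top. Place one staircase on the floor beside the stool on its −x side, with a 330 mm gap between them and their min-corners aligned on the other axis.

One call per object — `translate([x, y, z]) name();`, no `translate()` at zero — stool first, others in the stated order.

stool();
translate([3, 35, 414]) spool();
translate([-1164, 0, 0]) staircase();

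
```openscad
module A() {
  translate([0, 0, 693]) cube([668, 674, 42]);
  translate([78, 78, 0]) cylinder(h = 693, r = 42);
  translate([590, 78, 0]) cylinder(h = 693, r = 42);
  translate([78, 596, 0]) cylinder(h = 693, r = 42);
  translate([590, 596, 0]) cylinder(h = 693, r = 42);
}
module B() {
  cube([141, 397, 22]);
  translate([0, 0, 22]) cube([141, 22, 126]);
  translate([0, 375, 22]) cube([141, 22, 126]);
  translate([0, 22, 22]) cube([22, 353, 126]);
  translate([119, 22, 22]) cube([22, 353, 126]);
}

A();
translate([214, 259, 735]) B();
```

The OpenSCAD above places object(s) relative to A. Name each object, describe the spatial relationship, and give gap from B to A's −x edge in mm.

A is a table. B is an open box. The open box is on top of the table. The gap from the open box to the table's −x edge is 214 mm.

The open box's min-x is at 214; the table's min-x is 0; gap = 214 mm.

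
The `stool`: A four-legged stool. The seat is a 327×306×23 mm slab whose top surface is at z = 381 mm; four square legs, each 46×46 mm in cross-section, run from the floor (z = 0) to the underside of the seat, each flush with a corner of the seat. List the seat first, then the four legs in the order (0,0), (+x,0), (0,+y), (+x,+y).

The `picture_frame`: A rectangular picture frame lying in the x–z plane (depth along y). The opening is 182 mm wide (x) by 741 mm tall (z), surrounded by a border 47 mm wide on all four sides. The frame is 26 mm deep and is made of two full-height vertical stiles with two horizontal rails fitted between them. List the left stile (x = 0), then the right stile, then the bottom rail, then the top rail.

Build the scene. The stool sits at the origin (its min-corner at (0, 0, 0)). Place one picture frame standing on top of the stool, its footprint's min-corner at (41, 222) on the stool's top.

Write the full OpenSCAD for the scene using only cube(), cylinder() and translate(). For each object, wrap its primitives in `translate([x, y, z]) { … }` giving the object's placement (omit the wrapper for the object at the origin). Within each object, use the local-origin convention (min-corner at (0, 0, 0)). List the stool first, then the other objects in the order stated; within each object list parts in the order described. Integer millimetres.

translate([0, 0, 358]) cube([327, 306, 23]);
cube([46, 46, 358]);
translate([281, 0, 0]) cube([46, 46, 358]);
translate([0, 260, 0]) cube([46, 46, 358]);
translate([281, 260, 0]) cube([46, 46, 358]);
translate([41, 222, 381]) {
  cube([47, 26, 835]);
  translate([229, 0, 0]) cube([47, 26, 835]);
  translate([47, 0, 0]) cube([182, 26, 47]);
  translate([47, 0, 788]) cube([182, 26, 47]);
}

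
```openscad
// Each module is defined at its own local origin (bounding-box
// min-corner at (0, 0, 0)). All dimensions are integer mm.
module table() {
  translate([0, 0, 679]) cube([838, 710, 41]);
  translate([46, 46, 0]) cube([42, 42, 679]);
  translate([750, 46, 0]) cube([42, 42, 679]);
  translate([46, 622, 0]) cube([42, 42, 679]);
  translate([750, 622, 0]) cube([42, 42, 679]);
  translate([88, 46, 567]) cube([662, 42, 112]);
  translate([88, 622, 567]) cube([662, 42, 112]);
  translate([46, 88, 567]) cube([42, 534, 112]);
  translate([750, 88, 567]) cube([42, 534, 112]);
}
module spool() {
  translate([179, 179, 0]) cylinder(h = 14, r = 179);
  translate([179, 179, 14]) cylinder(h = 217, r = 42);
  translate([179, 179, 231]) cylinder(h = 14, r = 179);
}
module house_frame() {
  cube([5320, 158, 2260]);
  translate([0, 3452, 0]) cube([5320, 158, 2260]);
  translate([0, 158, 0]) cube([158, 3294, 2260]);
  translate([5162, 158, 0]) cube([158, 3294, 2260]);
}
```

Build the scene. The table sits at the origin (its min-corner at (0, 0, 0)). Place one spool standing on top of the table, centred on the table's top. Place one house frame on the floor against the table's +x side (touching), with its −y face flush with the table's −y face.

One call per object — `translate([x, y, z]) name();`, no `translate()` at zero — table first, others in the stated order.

table();
translate([240, 176, 720]) spool();
translate([838, 0, 0]) house_frame();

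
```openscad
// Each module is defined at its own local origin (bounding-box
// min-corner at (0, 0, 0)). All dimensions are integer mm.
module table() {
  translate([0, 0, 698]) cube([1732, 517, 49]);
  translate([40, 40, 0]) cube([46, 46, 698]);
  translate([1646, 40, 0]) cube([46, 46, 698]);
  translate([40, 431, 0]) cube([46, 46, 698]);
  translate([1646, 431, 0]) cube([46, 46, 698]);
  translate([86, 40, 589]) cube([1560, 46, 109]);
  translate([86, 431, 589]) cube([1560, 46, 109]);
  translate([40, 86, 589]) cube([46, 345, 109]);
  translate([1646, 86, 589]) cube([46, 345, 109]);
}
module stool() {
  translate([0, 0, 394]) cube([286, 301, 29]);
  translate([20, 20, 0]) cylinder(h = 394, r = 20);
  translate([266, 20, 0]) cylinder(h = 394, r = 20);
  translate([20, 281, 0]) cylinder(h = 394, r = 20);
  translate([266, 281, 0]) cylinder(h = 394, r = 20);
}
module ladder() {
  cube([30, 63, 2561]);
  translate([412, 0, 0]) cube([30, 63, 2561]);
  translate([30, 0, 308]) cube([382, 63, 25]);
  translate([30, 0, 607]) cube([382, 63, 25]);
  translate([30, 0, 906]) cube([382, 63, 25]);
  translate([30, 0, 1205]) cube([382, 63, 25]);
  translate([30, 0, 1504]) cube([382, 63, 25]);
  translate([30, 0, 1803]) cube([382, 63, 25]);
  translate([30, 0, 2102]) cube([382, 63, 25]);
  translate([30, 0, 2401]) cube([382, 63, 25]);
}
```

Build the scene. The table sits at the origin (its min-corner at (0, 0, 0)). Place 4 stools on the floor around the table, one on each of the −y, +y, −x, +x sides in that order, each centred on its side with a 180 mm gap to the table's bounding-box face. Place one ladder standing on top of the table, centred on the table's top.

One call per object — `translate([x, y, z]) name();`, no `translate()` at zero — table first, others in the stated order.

table();
translate([723, -481, 0]) stool();
translate([723, 697, 0]) stool();
translate([-466, 108, 0]) stool();
translate([1912, 108, 0]) stool();
translate([645, 227, 747]) ladder();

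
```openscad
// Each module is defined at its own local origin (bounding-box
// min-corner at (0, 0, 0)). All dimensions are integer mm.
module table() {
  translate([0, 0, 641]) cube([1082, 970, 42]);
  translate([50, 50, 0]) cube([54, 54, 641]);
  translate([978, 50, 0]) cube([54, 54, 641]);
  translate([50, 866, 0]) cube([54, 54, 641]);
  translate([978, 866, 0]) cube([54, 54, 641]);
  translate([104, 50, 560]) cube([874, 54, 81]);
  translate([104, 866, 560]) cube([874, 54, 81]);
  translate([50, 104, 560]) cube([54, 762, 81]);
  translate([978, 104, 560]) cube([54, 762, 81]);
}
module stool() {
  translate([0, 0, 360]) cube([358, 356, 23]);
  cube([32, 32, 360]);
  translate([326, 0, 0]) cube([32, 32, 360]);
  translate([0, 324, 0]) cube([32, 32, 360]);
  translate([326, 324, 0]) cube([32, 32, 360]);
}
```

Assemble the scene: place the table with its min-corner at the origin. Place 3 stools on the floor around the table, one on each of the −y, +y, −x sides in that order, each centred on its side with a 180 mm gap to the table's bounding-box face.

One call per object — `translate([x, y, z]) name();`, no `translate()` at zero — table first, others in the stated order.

table();
translate([362, -536, 0]) stool();
translate([362, 1150, 0]) stool();
translate([-538, 307, 0]) stool();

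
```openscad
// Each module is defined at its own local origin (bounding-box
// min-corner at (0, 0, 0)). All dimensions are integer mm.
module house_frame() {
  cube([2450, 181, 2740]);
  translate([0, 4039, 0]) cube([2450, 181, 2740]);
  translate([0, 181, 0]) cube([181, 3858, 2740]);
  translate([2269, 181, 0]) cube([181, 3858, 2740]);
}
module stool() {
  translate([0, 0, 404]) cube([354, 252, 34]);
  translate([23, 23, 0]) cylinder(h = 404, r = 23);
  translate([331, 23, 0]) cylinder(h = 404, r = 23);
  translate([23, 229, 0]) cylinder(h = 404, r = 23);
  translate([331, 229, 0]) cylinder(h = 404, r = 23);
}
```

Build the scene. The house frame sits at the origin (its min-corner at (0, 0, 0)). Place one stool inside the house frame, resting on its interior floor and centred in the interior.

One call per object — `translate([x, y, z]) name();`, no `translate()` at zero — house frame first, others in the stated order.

house_frame();
translate([1048, 1984, 0]) stool();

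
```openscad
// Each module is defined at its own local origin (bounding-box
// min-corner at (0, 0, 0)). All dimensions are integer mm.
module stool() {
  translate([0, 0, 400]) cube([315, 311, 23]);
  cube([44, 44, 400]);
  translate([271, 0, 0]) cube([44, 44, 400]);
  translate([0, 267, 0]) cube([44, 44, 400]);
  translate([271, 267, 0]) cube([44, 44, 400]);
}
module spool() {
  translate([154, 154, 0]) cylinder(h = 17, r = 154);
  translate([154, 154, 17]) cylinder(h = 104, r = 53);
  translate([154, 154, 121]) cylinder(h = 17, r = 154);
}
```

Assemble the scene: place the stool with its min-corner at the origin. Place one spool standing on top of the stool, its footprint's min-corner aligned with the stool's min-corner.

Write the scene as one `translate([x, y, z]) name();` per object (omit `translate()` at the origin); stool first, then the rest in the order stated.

stool();
translate([0, 0, 423]) spool();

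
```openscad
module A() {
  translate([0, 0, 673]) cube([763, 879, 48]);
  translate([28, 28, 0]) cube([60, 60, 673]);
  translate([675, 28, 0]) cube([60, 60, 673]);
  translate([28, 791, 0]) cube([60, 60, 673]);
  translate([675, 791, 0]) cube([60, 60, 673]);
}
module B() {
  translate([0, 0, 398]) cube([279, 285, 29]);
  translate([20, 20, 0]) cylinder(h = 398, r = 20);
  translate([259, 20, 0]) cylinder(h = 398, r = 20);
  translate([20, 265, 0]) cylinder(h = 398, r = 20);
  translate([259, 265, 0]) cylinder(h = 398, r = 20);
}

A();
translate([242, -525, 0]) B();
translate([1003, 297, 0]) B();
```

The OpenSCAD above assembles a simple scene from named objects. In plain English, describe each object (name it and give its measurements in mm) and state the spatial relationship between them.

A is a table with a 763×879 mm rectangular top, 48 mm thick, top surface at z = 721 mm, supported by four 60×60 mm square legs, each inset 28 mm from the nearest pair of top edges, running from the floor.

B is a simple wooden stool: a rectangular seat 279 mm (x) by 285 mm (y), 29 mm thick, top face at z = 427 mm, on four round legs, each 40 mm in diameter. The legs rest on z = 0, each leg's axis is inset half a diameter from the nearest pair of seat edges (so the leg's bounding box is flush with the corner).

Two stools sit around the table at the −y, +x sides.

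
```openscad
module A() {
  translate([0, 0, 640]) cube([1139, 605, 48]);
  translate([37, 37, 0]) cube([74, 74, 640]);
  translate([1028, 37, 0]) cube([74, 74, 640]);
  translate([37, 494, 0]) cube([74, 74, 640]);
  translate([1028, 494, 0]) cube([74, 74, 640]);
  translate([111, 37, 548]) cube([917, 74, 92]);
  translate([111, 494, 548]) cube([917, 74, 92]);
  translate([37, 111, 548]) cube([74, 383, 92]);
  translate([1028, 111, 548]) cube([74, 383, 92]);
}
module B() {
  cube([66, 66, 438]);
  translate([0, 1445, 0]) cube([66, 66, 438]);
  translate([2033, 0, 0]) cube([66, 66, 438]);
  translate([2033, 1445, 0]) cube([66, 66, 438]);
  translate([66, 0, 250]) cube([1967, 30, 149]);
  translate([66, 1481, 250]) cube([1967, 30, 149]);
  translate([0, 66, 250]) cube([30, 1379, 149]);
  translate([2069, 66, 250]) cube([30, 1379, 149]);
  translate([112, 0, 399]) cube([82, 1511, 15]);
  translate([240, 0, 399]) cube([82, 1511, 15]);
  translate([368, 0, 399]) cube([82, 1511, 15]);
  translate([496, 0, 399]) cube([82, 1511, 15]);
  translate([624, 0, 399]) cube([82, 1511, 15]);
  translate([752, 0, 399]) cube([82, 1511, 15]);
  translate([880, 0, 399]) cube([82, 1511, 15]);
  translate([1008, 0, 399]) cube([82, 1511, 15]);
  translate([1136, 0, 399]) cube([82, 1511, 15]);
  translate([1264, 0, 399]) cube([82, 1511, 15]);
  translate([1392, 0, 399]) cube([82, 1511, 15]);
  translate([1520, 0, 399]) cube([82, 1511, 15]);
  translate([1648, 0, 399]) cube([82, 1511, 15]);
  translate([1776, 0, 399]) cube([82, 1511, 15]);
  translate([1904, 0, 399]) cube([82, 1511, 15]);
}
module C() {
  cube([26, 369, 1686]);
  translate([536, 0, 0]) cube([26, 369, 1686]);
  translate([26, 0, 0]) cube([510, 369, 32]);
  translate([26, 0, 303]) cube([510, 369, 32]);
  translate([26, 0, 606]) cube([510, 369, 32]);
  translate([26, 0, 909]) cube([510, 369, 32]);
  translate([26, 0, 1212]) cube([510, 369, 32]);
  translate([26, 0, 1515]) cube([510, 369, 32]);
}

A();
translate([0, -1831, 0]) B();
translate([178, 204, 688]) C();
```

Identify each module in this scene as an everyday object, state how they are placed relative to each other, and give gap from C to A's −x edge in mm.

A is a table. B is a bed frame. C is a bookshelf. The bed frame is on the floor beside the table on its −y side. The bookshelf is on top of the table. The gap from the bookshelf to the table's −x edge is 178 mm.

The bookshelf's min-x is at 178; the table's min-x is 0; gap = 178 mm.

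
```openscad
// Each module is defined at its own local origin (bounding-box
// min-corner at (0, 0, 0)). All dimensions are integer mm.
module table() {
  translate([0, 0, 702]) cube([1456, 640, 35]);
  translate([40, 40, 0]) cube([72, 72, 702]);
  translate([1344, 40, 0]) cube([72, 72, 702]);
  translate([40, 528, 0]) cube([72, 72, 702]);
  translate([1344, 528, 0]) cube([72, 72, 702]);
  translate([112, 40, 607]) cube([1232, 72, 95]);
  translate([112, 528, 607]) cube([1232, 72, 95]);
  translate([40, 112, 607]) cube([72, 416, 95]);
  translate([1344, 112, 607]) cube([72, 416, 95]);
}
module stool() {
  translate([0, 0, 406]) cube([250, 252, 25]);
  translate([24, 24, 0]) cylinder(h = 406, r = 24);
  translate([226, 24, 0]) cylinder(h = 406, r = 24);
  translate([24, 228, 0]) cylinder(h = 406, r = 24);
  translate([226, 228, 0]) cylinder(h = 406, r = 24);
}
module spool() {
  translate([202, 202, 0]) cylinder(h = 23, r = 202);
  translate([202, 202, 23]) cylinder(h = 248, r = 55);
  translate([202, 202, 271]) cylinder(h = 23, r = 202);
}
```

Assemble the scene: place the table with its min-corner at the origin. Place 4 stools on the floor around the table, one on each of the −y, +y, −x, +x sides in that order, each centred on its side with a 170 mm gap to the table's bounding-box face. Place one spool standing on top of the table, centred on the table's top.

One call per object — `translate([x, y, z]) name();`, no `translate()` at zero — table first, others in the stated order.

table();
translate([603, -422, 0]) stool();
translate([603, 810, 0]) stool();
translate([-420, 194, 0]) stool();
translate([1626, 194, 0]) stool();
translate([526, 118, 737]) spool();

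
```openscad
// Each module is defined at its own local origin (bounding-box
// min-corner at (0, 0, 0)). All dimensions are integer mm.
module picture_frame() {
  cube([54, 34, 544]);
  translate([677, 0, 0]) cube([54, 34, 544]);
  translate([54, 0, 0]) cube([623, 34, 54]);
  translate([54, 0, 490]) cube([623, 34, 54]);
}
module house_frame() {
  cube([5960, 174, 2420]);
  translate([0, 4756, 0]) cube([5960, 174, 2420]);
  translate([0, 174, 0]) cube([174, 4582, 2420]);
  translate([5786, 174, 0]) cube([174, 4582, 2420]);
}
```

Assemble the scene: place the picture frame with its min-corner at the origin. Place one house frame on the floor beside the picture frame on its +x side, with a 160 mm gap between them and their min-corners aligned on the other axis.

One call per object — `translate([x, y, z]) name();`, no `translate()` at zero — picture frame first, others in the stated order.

picture_frame();
translate([891, 0, 0]) house_frame();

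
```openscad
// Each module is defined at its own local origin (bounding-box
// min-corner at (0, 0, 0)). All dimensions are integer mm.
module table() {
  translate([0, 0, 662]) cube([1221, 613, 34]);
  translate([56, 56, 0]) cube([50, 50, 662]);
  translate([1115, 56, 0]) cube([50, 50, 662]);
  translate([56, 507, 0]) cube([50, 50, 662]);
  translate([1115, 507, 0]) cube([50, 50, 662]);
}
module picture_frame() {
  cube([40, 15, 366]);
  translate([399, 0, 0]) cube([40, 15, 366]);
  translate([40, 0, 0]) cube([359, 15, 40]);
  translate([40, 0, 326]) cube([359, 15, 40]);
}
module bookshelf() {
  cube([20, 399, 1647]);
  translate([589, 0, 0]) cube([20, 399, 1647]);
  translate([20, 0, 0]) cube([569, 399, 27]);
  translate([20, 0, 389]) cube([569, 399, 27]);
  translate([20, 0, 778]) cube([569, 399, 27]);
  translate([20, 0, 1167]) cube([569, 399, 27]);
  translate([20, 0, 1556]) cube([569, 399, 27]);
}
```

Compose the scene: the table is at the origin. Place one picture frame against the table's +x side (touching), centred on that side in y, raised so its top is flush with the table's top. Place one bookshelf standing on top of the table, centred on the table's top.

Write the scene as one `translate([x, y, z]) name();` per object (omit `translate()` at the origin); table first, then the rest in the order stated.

table();
translate([1221, 299, 330]) picture_frame();
translate([306, 107, 696]) bookshelf();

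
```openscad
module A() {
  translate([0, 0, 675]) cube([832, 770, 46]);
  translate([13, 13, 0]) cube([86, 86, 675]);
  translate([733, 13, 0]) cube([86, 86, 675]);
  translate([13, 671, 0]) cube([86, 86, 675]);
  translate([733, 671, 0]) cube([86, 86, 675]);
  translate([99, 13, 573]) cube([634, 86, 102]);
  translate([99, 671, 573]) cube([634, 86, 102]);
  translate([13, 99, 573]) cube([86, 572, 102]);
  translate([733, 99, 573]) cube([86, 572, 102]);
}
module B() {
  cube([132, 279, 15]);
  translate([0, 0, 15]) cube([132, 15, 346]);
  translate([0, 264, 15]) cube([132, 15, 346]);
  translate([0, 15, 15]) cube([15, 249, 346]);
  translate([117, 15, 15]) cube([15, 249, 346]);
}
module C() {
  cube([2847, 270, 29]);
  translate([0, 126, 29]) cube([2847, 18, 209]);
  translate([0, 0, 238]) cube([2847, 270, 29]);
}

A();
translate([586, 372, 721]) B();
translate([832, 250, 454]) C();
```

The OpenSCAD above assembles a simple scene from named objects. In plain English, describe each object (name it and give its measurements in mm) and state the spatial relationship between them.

A is a table with a 832×770 mm rectangular top, 46 mm thick, top surface at z = 721 mm, supported by four 86×86 mm square legs, each inset 13 mm from the nearest pair of top edges, running from the floor. Four apron rails, 86 mm thick and 102 mm tall, run between adjacent legs with their top edges flush with the underside of the top and their outer faces flush with the legs' outer faces.

B is an open storage box with external size 132×279×361 mm and wall thickness 15 mm (the base is also 15 mm thick). The base covers the whole footprint; the four walls stand on the base, with the y-facing walls full-width and the x-facing walls fitting between their inner faces.

C is an I-beam lying along x, 2847 mm long. Overall section height 267 mm. Two flanges 270 mm wide (y) and 29 mm thick, one on the floor and one at the top; a web 18 mm thick runs between them, centred on the flange width.

The open box is on top of the table. The I-beam is beside the table with their tops flush at z = 721.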